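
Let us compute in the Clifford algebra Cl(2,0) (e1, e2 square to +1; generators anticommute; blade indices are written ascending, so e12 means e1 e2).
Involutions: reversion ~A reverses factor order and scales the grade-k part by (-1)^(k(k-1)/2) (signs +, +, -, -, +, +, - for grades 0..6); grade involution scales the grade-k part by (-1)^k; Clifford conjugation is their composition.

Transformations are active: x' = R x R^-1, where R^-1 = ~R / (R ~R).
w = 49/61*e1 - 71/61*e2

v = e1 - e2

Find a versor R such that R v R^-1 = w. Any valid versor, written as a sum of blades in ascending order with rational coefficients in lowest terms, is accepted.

Construction: equal norms (both 2) license R = v + w = 110/61*e1 - 132/61*e2 — nothing changes along that direction, while (v - w)/2 changes sign, so v maps onto w.
Answer: 110/61*e1 - 132/61*e2


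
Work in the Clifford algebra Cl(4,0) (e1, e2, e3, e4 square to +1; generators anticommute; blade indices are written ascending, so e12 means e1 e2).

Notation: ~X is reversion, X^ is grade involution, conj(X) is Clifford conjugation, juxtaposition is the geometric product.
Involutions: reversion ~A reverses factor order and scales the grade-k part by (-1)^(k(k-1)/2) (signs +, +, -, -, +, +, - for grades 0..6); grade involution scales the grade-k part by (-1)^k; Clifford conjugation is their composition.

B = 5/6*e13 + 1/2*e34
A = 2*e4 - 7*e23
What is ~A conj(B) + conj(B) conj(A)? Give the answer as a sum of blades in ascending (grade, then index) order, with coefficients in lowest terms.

first term: e3 - 35/6*e12 - 7/2*e24 - 5/3*e134
second term: e3 + 35/6*e12 + 7/2*e24 + 5/3*e134
Answer: 2*e3


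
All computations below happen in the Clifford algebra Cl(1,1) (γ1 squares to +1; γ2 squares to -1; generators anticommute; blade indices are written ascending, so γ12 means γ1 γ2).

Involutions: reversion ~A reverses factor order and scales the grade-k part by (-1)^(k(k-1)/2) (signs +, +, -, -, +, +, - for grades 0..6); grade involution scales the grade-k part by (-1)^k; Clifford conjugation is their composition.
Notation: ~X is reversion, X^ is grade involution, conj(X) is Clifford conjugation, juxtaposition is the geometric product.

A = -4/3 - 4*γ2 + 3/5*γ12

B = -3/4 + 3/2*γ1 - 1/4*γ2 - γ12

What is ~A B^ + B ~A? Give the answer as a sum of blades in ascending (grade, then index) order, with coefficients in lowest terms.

first term: 13/5 + 123/20*γ1 + 53/30*γ2 - 253/60*γ12
second term: 3/5 - 117/20*γ1 + 73/30*γ2 - 253/60*γ12
Answer: 16/5 + 3/10*γ1 + 21/5*γ2 - 253/30*γ12


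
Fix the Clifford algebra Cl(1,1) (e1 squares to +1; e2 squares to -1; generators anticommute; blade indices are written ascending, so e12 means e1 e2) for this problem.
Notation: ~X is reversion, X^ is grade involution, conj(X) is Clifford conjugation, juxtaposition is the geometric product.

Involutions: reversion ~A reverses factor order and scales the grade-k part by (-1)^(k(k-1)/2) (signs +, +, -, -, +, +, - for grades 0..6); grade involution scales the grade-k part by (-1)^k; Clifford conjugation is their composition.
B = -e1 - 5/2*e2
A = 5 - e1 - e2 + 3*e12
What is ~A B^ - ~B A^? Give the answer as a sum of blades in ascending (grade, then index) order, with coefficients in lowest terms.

first term: 3/2 + 25/2*e1 + 31/2*e2 - 3/2*e12
second term: 3/2 - 25/2*e1 - 31/2*e2 + 3/2*e12
Answer: 25*e1 + 31*e2 - 3*e12


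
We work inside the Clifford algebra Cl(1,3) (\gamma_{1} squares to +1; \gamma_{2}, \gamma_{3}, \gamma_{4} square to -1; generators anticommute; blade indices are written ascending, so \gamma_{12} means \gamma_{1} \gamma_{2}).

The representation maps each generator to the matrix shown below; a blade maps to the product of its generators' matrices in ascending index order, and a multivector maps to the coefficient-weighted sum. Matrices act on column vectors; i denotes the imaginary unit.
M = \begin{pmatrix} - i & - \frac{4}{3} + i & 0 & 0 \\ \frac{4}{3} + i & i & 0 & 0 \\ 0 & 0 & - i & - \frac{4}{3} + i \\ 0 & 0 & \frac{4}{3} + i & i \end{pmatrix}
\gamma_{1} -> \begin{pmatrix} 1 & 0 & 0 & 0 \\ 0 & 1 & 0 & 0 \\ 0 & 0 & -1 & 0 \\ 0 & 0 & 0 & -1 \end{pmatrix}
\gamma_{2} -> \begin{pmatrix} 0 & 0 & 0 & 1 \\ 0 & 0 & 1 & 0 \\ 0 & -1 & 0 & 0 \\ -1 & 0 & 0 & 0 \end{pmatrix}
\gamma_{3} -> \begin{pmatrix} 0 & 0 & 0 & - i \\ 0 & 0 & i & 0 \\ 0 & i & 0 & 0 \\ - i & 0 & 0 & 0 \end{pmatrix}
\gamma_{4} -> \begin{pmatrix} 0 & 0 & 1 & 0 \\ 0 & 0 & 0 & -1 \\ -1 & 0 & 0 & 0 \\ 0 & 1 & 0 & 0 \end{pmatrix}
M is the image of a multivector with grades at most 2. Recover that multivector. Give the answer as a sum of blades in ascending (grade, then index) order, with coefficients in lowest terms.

Method: the blade images are trace-orthogonal — tr(rho(e_A) rho(e_B)^-1) = 4 if A = B and 0 otherwise — and rho(e_A)^-1 = (e_A)^2 * rho(e_A) with (e_A)^2 = +1 or -1, so the coefficient of e_A in the preimage is (e_A)^2 * tr(M rho(e_A))/4.
Nonzero projections over blades of grade <= 2: \gamma_{23}: (\gamma_{23})^2 = -1, tr(M rho(\gamma_{23})) = -4, coefficient 1; \gamma_{24}: (\gamma_{24})^2 = -1, tr(M rho(\gamma_{24})) = \frac{16}{3}, coefficient -\frac{4}{3}; \gamma_{34}: (\gamma_{34})^2 = -1, tr(M rho(\gamma_{34})) = 4, coefficient -1. Every other blade of grade <= 2 projects to 0.
Answer: \gamma_{23} - \frac{4}{3} \gamma_{24} - \gamma_{34}


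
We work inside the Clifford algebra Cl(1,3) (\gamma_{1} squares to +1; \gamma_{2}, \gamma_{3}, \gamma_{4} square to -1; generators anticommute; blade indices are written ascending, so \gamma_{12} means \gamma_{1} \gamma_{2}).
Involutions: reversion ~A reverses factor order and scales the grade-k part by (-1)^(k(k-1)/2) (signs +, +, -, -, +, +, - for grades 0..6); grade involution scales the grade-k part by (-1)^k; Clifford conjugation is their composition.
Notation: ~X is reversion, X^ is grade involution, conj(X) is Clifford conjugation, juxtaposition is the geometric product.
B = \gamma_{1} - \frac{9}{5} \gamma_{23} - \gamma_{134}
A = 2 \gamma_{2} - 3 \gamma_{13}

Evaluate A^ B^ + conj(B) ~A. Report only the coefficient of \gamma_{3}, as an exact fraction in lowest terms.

first term: -\frac{33}{5} \gamma_{3} - 3 \gamma_{4} + \frac{17}{5} \gamma_{12} + 2 \gamma_{1234}
second term: \frac{3}{5} \gamma_{3} - 3 \gamma_{4} - \frac{37}{5} \gamma_{12} - 2 \gamma_{1234}
Answer: -6


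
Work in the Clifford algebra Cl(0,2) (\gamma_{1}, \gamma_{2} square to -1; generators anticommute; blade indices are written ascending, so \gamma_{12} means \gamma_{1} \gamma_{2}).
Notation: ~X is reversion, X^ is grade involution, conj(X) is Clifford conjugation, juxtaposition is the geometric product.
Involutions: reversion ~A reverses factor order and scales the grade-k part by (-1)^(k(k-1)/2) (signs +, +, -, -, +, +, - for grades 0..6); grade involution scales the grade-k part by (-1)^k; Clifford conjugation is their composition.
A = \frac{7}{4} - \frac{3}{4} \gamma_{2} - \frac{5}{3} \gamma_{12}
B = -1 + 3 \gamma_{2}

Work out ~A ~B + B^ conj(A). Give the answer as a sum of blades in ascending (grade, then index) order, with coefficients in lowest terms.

first term: \frac{1}{2} - 5 \gamma_{1} + 6 \gamma_{2} - \frac{5}{3} \gamma_{12}
second term: \frac{1}{2} - 5 \gamma_{1} - 6 \gamma_{2} - \frac{5}{3} \gamma_{12}
Answer: 1 - 10 \gamma_{1} - \frac{10}{3} \gamma_{12}


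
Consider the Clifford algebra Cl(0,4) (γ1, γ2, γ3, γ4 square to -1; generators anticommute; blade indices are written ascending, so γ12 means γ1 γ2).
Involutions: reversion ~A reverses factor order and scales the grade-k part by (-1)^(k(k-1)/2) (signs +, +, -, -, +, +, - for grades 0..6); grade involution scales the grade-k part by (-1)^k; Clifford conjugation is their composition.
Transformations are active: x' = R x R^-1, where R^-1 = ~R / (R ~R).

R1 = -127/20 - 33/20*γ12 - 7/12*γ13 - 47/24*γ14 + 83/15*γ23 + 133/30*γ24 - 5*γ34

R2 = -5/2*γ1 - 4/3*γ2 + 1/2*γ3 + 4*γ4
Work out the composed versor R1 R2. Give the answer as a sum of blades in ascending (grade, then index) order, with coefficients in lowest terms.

Distribute over the terms of R2 (each basis-blade product reordered to ascending indices, repeated generators contracted through their squares):
R1 (-5/2*γ1) = 127/8*γ1 + 33/8*γ2 + 35/24*γ3 + 235/48*γ4 - 83/6*γ123 - 133/12*γ124 + 25/2*γ134
R1 (-4/3*γ2) = -11/5*γ1 + 127/15*γ2 - 332/45*γ3 - 266/45*γ4 - 7/9*γ123 - 47/18*γ124 + 20/3*γ234
R1 (1/2*γ3) = 7/24*γ1 - 83/30*γ2 - 127/40*γ3 - 5/2*γ4 - 33/40*γ123 + 47/48*γ134 - 133/60*γ234
R1 (4*γ4) = 47/6*γ1 - 266/15*γ2 + 20*γ3 - 127/5*γ4 - 33/5*γ124 - 7/3*γ134 + 332/15*γ234
Summing the partial products and collecting blades:
Answer: 109/5*γ1 - 949/120*γ2 + 1963/180*γ3 - 20819/720*γ4 - 5557/360*γ123 - 3653/180*γ124 + 535/48*γ134 + 319/12*γ234


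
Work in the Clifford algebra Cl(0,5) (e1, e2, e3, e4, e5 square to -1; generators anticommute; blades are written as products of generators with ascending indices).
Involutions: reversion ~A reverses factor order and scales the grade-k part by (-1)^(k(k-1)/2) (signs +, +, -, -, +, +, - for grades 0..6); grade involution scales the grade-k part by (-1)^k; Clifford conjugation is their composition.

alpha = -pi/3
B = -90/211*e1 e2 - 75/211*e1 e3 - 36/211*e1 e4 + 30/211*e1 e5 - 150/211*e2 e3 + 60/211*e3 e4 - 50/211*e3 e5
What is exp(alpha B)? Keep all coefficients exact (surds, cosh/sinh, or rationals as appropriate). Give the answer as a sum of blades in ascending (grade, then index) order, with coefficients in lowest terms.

B^2 term by term: the squares give (-90/211)^2*(e1 e2)^2 + (-75/211)^2*(e1 e3)^2 + (-36/211)^2*(e1 e4)^2 + (30/211)^2*(e1 e5)^2 + (-150/211)^2*(e2 e3)^2 + (60/211)^2*(e3 e4)^2 + (-50/211)^2*(e3 e5)^2 = 8100/44521*(-1) + 5625/44521*(-1) + 1296/44521*(-1) + 900/44521*(-1) + 22500/44521*(-1) + 3600/44521*(-1) + 2500/44521*(-1) = -1 (each basis 2-blade squares to minus the product of its generators' squares); cross terms between blades sharing an index anticommute and cancel; the commuting (index-disjoint) pairs give grade-4 terms 2*c*c'*(blade product), which cancel blade by blade — e1 e2 e3 e4: -10800/44521 + 10800/44521 = 0; e1 e2 e3 e5: 9000/44521 - 9000/44521 = 0; e1 e3 e4 e5: -3600/44521 + 3600/44521 = 0 — confirming B is simple. So B^2 = -1.
B^2 = -1 — the series telescopes trigonometrically here: l = 1, alpha*l = -pi/3, so exp(alpha B) = cos(-pi/3) + (sin(-pi/3)/1)*B = 1/2 + (-sqrt(3)/2)*B.
Answer: 1/2 + 45*sqrt(3)/211*e1 e2 + 75*sqrt(3)/422*e1 e3 + 18*sqrt(3)/211*e1 e4 - 15*sqrt(3)/211*e1 e5 + 75*sqrt(3)/211*e2 e3 - 30*sqrt(3)/211*e3 e4 + 25*sqrt(3)/211*e3 e5


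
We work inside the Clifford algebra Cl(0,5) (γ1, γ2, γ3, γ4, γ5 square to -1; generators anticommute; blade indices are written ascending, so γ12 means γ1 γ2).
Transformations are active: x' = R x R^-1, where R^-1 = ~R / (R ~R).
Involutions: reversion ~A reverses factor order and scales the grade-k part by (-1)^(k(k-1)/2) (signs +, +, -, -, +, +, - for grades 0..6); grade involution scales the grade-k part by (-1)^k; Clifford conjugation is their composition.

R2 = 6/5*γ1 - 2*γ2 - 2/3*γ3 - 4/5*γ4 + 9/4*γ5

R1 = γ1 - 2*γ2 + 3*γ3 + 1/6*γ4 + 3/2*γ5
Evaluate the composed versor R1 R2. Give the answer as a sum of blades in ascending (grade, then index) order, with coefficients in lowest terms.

Distribute over the terms of R1 (each basis-blade product reordered to ascending indices, repeated generators contracted through their squares):
(γ1) R2 = -6/5 - 2*γ12 - 2/3*γ13 - 4/5*γ14 + 9/4*γ15
(-2*γ2) R2 = -4 + 12/5*γ12 + 4/3*γ23 + 8/5*γ24 - 9/2*γ25
(3*γ3) R2 = 2 - 18/5*γ13 + 6*γ23 - 12/5*γ34 + 27/4*γ35
(1/6*γ4) R2 = 2/15 - 1/5*γ14 + 1/3*γ24 + 1/9*γ34 + 3/8*γ45
(3/2*γ5) R2 = -27/8 - 9/5*γ15 + 3*γ25 + γ35 + 6/5*γ45
Summing the partial products and collecting blades:
Answer: -773/120 + 2/5*γ12 - 64/15*γ13 - γ14 + 9/20*γ15 + 22/3*γ23 + 29/15*γ24 - 3/2*γ25 - 103/45*γ34 + 31/4*γ35 + 63/40*γ45


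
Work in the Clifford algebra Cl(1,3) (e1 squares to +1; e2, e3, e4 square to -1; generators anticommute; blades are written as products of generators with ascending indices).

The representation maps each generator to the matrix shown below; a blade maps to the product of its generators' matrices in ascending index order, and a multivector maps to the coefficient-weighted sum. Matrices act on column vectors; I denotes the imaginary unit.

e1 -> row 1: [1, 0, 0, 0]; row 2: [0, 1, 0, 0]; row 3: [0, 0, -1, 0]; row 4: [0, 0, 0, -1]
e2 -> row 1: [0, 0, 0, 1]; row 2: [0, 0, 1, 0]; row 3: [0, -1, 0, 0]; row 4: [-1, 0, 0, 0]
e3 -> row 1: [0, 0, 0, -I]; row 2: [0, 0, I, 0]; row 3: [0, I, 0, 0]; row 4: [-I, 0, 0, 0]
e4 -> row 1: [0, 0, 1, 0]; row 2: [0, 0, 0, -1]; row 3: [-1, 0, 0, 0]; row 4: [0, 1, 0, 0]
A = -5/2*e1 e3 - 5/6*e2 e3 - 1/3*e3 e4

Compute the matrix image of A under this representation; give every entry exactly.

Bivector images (products of the table entries): rho(e1 e3) = rho(e1)rho(e3) = row 1: [0, 0, 0, -I]; row 2: [0, 0, I, 0]; row 3: [0, -I, 0, 0]; row 4: [I, 0, 0, 0]; rho(e2 e3) = rho(e2)rho(e3) = row 1: [-I, 0, 0, 0]; row 2: [0, I, 0, 0]; row 3: [0, 0, -I, 0]; row 4: [0, 0, 0, I]; rho(e3 e4) = rho(e3)rho(e4) = row 1: [0, -I, 0, 0]; row 2: [-I, 0, 0, 0]; row 3: [0, 0, 0, -I]; row 4: [0, 0, -I, 0].
M = (-5/2)*rho(e1 e3) + (-5/6)*rho(e2 e3) + (-1/3)*rho(e3 e4), summed entrywise:
Answer: row 1: [5*I/6, I/3, 0, 5*I/2]; row 2: [I/3, -5*I/6, -5*I/2, 0]; row 3: [0, 5*I/2, 5*I/6, I/3]; row 4: [-5*I/2, 0, I/3, -5*I/6]


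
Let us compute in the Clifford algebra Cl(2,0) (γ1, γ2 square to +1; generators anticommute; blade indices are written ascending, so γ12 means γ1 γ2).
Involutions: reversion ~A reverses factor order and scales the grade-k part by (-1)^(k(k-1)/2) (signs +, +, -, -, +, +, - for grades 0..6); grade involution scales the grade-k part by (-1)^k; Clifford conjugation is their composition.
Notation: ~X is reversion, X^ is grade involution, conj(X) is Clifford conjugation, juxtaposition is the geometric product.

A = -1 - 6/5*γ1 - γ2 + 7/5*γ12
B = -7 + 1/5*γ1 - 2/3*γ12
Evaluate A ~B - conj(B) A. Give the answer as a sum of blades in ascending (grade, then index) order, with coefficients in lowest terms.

first term: 437/75 + 133/15*γ1 + 148/25*γ2 - 154/15*γ12
second term: 473/75 + 119/15*γ1 + 188/25*γ2 - 154/15*γ12
Answer: -12/25 + 14/15*γ1 - 8/5*γ2


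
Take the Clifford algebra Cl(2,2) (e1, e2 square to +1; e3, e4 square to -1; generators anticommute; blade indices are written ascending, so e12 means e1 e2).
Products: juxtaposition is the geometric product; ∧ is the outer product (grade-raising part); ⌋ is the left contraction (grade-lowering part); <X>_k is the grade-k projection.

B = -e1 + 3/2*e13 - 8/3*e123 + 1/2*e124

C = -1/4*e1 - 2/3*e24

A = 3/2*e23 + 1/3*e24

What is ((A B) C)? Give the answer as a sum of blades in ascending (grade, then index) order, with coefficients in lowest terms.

step 1: -23/6*e1 - 9/4*e12 - 3/2*e123 - 1/3*e124 - 59/36*e134 - 1/2*e1234
step 2: 23/24 + 2/9*e1 - 9/16*e2 - 1/3*e13 + 3/2*e14 + 3/8*e23 + 1/12*e24 + 59/144*e34 - 59/54*e123 + 23/9*e124 - e134 - 1/8*e234
Answer: 23/24 + 2/9*e1 - 9/16*e2 - 1/3*e13 + 3/2*e14 + 3/8*e23 + 1/12*e24 + 59/144*e34 - 59/54*e123 + 23/9*e124 - e134 - 1/8*e234


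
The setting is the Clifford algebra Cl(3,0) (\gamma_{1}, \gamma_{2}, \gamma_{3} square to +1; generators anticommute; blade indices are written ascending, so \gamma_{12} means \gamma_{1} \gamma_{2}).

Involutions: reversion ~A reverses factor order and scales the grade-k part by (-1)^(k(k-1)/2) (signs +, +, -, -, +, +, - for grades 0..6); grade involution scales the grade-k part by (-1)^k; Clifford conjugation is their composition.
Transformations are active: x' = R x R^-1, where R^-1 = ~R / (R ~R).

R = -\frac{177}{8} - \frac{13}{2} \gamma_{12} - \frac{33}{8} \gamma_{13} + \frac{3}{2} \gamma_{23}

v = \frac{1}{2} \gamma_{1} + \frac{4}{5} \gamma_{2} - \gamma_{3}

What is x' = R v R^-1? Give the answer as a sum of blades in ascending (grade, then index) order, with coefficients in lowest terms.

~R = -\frac{177}{8} + \frac{13}{2} \gamma_{12} + \frac{33}{8} \gamma_{13} - \frac{3}{2} \gamma_{23}, and R ~R = \frac{17633}{32}, so R^-1 = ~R / (\frac{17633}{32}).
R v = -\frac{971}{80} \gamma_{1} - \frac{319}{20} \gamma_{2} + \frac{1839}{80} \gamma_{3} + \frac{211}{20} \gamma_{123}
Answer: \frac{853}{1603} \gamma_{1} + \frac{1024}{1603} \gamma_{2} - \frac{17551}{16030} \gamma_{3}


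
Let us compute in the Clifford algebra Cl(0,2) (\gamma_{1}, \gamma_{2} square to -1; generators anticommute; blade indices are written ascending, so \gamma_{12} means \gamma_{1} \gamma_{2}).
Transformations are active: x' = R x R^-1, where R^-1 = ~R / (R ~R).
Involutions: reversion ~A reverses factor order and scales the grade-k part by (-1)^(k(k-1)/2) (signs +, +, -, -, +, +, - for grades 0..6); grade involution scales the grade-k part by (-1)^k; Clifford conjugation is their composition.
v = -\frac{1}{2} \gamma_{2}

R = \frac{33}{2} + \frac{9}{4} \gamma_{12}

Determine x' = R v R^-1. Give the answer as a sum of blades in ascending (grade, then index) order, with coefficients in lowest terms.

~R = \frac{33}{2} - \frac{9}{4} \gamma_{12}, and R ~R = \frac{4437}{16}, so R^-1 = ~R / (\frac{4437}{16}).
R v = \frac{9}{8} \gamma_{1} - \frac{33}{4} \gamma_{2}
Answer: \frac{66}{493} \gamma_{1} - \frac{475}{986} \gamma_{2}


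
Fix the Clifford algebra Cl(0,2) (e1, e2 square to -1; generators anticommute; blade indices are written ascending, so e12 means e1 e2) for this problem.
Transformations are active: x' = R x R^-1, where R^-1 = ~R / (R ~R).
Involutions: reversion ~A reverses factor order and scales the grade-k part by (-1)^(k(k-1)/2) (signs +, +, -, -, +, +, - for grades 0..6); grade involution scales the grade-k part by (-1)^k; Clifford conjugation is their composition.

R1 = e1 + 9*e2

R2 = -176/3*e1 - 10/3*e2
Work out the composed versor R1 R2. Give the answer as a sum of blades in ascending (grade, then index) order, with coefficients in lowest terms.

Distribute over the terms of R1 (each basis-blade product reordered to ascending indices, repeated generators contracted through their squares):
(e1) R2 = 176/3 - 10/3*e12
(9*e2) R2 = 30 + 528*e12
Summing the partial products and collecting blades:
Answer: 266/3 + 1574/3*e12


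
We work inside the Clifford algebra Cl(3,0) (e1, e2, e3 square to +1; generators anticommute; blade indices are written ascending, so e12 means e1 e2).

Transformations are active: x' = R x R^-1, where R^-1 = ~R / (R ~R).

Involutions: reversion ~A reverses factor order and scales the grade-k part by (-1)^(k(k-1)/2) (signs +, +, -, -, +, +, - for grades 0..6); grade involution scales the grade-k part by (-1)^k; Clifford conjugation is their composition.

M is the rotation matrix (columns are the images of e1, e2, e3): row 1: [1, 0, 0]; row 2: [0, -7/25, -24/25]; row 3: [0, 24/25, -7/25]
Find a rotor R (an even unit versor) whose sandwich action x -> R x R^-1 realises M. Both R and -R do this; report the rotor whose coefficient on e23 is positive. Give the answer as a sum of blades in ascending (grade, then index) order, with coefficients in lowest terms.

Method: write R = a + b12*e12 + b13*e13 + b23*e23 with a^2 + b12^2 + b13^2 + b23^2 = 1 (so R^-1 = ~R). Expanding the columns R e_j ~R gives tr M = 4a^2 - 1 and, from the antisymmetric part, M21 - M12 = -4a*b12, M13 - M31 = 4a*b13, M32 - M23 = -4a*b23.
Here tr M = 11/25, so a^2 = (1 + tr M)/4 = 9/25 and a = ±3/5. Taking a = 3/5: M21 - M12 = 0, M13 - M31 = 0, M32 - M23 = 48/25, giving b12 = 0, b13 = 0, b23 = -4/5, i.e. R = 3/5 - 4/5*e23.
Its e23 coefficient is negative, so report the other preimage -R.
Answer: -3/5 + 4/5*e23. Recall the cover is two-to-one: with M of trace 11/25, both preimages act alike, and the stated e23 sign chooses the sheet.


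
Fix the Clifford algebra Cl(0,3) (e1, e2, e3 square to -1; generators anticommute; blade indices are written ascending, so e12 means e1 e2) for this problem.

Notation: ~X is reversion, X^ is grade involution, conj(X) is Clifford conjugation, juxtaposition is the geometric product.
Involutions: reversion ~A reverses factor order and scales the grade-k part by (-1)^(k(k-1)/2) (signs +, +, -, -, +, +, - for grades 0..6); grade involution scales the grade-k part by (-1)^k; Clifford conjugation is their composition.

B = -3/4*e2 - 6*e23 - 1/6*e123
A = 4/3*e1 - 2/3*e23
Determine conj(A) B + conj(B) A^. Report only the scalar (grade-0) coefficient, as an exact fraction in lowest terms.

first term: 4 + 1/9*e1 - 1/2*e3 + e12 - 2/9*e23 + 8*e123
second term: 4 - 1/9*e1 + 1/2*e3 + e12 - 2/9*e23 - 8*e123
Answer: 8


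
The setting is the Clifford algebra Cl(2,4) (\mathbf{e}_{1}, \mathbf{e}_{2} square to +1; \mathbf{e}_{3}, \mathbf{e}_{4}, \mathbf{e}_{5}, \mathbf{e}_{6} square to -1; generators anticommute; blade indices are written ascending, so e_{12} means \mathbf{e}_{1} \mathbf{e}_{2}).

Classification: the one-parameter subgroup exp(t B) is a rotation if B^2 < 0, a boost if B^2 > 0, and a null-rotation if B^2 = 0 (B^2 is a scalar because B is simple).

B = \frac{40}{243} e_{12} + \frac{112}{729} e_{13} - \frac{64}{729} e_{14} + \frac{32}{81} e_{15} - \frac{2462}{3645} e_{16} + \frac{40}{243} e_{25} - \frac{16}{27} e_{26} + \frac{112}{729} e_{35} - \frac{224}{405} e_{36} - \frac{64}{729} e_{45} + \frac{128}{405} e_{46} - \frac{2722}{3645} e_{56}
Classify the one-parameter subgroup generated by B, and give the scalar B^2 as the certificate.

B^2 term by term: the squares give (\frac{40}{243})^2*(e_{12})^2 + (\frac{112}{729})^2*(e_{13})^2 + (-\frac{64}{729})^2*(e_{14})^2 + (\frac{32}{81})^2*(e_{15})^2 + (-\frac{2462}{3645})^2*(e_{16})^2 + (\frac{40}{243})^2*(e_{25})^2 + (-\frac{16}{27})^2*(e_{26})^2 + (\frac{112}{729})^2*(e_{35})^2 + (-\frac{224}{405})^2*(e_{36})^2 + (-\frac{64}{729})^2*(e_{45})^2 + (\frac{128}{405})^2*(e_{46})^2 + (-\frac{2722}{3645})^2*(e_{56})^2 = \frac{1600}{59049}*(-1) + \frac{12544}{531441}*(+1) + \frac{4096}{531441}*(+1) + \frac{1024}{6561}*(+1) + \frac{6061444}{13286025}*(+1) + \frac{1600}{59049}*(+1) + \frac{256}{729}*(+1) + \frac{12544}{531441}*(-1) + \frac{50176}{164025}*(-1) + \frac{4096}{531441}*(-1) + \frac{16384}{164025}*(-1) + \frac{7409284}{13286025}*(-1) = 0 (each basis 2-blade squares to minus the product of its generators' squares); cross terms between blades sharing an index anticommute and cancel; the commuting (index-disjoint) pairs give grade-4 terms 2*c*c'*(blade product), which cancel blade by blade — e_{1235}: \frac{8960}{177147} - \frac{8960}{177147} = 0; e_{1236}: -\frac{3584}{19683} + \frac{3584}{19683} = 0; e_{1245}: -\frac{5120}{177147} + \frac{5120}{177147} = 0; e_{1246}: \frac{2048}{19683} - \frac{2048}{19683} = 0; e_{1256}: -\frac{43552}{177147} + \frac{1024}{2187} - \frac{39392}{177147} = 0; e_{1345}: -\frac{14336}{531441} + \frac{14336}{531441} = 0; e_{1346}: \frac{28672}{295245} - \frac{28672}{295245} = 0; e_{1356}: -\frac{609728}{2657205} + \frac{14336}{32805} - \frac{551488}{2657205} = 0; e_{1456}: \frac{348416}{2657205} - \frac{8192}{32805} + \frac{315136}{2657205} = 0; e_{2356}: \frac{3584}{19683} - \frac{3584}{19683} = 0; e_{2456}: -\frac{2048}{19683} + \frac{2048}{19683} = 0; e_{3456}: -\frac{28672}{295245} + \frac{28672}{295245} = 0 — confirming B is simple. So B^2 = 0.
Answer: null-rotation, certificate B^2 = 0. Certificate logic: 0 is a conjugation-invariant scalar, so its sign fixes rotation versus boost versus null-rotation outright.


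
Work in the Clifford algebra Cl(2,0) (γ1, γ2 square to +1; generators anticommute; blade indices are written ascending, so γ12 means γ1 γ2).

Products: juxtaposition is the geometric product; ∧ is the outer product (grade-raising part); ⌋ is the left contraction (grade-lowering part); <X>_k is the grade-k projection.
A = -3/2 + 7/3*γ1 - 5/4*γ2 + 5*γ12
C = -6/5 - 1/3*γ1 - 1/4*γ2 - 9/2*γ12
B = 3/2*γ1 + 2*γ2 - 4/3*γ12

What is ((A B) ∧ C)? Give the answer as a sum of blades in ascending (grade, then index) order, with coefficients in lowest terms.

step 1: 23/3 + 73/12*γ1 - 245/18*γ2 + 205/24*γ12
step 2: -46/5 - 887/90*γ1 + 173/12*γ2 - 21949/432*γ12
Answer: -46/5 - 887/90*γ1 + 173/12*γ2 - 21949/432*γ12


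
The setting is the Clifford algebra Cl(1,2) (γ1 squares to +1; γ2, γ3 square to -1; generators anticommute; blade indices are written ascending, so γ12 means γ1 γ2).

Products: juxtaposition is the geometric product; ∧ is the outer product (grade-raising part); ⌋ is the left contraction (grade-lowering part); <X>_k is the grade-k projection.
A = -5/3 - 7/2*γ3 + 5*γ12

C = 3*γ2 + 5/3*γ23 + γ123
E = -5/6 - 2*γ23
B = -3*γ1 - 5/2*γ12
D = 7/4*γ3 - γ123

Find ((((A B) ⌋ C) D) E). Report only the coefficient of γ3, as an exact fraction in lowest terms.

step 1: -25/2 + 5*γ1 + 15*γ2 + 25/6*γ12 - 21/2*γ13 + 35/4*γ123
step 2: -215/4 - 27*γ2 - 125/6*γ3 + 15*γ13 - 95/6*γ23 - 25/2*γ123
step 3: 575/24 - 505/12*γ1 + 1025/24*γ2 - 1505/16*γ3 + 25/24*γ12 + 27*γ13 - 189/4*γ23 + 215/4*γ123
step 4: -16483/144 + 10265/72*γ1 + 21965/144*γ2 + 15725/96*γ3 - 7901/144*γ12 - 245/12*γ13 - 205/24*γ23 + 315/8*γ123
Answer: 15725/96


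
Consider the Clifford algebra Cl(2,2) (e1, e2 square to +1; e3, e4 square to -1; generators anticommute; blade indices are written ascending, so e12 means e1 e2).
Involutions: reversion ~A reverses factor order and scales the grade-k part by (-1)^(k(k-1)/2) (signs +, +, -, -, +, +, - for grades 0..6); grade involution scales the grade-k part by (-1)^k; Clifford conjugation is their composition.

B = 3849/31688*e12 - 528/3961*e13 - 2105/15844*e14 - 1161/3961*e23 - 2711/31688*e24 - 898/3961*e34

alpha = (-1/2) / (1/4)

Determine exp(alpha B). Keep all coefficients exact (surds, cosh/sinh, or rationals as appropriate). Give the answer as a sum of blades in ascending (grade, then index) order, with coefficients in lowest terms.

B^2 term by term: the squares give (3849/31688)^2*(e12)^2 + (-528/3961)^2*(e13)^2 + (-2105/15844)^2*(e14)^2 + (-1161/3961)^2*(e23)^2 + (-2711/31688)^2*(e24)^2 + (-898/3961)^2*(e34)^2 = 14814801/1004129344*(-1) + 278784/15689521*(+1) + 4431025/251032336*(+1) + 1347921/15689521*(+1) + 7349521/1004129344*(+1) + 806404/15689521*(-1) = 1/16 (each basis 2-blade squares to minus the product of its generators' squares); cross terms between blades sharing an index anticommute and cancel; the commuting (index-disjoint) pairs give grade-4 terms 2*c*c'*(blade product), which cancel blade by blade — e1234: -1728201/31379042 - 357852/15689521 + 2443905/31379042 = 0 — confirming B is simple. So B^2 = 1/16.
B^2 = 1/16 — B^2 > 0, so the exponential closes hyperbolically: l = 1/4, alpha*l = -1/2, so exp(alpha B) = cosh(-1/2) + (sinh(-1/2)/(1/4))*B = cosh(1/2) + (-4*sinh(1/2))*B.
Answer: cosh(1/2) - 3849*sinh(1/2)/7922*e12 + 2112*sinh(1/2)/3961*e13 + 2105*sinh(1/2)/3961*e14 + 4644*sinh(1/2)/3961*e23 + 2711*sinh(1/2)/7922*e24 + 3592*sinh(1/2)/3961*e34


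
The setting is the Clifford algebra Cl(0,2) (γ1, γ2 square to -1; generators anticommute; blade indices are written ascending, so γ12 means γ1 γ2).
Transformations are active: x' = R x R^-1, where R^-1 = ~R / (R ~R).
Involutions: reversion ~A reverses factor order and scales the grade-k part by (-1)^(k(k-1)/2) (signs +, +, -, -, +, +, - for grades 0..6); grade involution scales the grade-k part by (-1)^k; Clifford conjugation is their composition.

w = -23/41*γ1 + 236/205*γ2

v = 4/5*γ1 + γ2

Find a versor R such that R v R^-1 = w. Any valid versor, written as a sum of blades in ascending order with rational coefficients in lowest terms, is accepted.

Construction: equal norms (both -41/25) license R = v + w = 49/205*γ1 + 441/205*γ2 — nothing changes along that direction, while (v - w)/2 changes sign, so v maps onto w.
Answer: 49/205*γ1 + 441/205*γ2


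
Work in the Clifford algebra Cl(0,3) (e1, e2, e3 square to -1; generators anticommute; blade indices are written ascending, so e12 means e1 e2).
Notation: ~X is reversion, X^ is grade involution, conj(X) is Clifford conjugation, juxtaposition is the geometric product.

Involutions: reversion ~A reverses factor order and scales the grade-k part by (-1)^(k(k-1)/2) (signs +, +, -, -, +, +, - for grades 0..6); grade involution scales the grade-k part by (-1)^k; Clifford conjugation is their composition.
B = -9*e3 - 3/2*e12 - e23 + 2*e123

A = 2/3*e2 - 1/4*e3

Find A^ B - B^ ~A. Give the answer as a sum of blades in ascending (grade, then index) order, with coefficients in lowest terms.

first term: 9/4 + e1 - 1/4*e2 - 2/3*e3 - 1/2*e12 - 4/3*e13 + 6*e23 - 3/8*e123
second term: 9/4 + e1 - 1/4*e2 - 2/3*e3 - 1/2*e12 - 4/3*e13 - 6*e23 + 3/8*e123
Answer: 12*e23 - 3/4*e123


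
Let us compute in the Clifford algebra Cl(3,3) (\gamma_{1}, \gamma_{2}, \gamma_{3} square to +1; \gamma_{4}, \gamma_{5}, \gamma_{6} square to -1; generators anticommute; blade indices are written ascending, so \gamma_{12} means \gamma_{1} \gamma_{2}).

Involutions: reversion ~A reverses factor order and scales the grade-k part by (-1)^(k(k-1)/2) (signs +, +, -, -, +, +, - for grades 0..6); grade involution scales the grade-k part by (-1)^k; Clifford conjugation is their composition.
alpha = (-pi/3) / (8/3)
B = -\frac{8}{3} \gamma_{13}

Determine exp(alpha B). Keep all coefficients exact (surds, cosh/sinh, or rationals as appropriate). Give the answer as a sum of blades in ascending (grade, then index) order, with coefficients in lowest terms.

B^2 = (-\frac{8}{3})^2*(\gamma_{13})^2 = \frac{64}{9}*(-1) = -\frac{64}{9} (a basis 2-blade squares to minus the product of its generators' squares).
B^2 = -\frac{64}{9} — since the square is negative, the closed form is circular: l = \frac{8}{3}, alpha*l = - \frac{\pi}{3}, so exp(alpha B) = cos(- \frac{\pi}{3}) + (sin(- \frac{\pi}{3})/(\frac{8}{3}))*B = \frac{1}{2} + (- \frac{3 \sqrt{3}}{16})*B.
Answer: \frac{1}{2} + \frac{\sqrt{3}}{2} \gamma_{13}


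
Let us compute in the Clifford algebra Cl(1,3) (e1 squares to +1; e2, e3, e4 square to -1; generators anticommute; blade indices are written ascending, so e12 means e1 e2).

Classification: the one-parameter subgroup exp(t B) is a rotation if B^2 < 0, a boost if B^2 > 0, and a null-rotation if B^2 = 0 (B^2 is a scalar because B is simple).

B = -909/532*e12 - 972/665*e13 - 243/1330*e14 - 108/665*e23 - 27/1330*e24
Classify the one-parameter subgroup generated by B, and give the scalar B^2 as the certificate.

B^2 term by term: the squares give (-909/532)^2*(e12)^2 + (-972/665)^2*(e13)^2 + (-243/1330)^2*(e14)^2 + (-108/665)^2*(e23)^2 + (-27/1330)^2*(e24)^2 = 826281/283024*(+1) + 944784/442225*(+1) + 59049/1768900*(+1) + 11664/442225*(-1) + 729/1768900*(-1) = 81/16 (each basis 2-blade squares to minus the product of its generators' squares); cross terms between blades sharing an index anticommute and cancel; the commuting (index-disjoint) pairs give grade-4 terms 2*c*c'*(blade product), which cancel blade by blade — e1234: -26244/442225 + 26244/442225 = 0 — confirming B is simple. So B^2 = 81/16.
Answer: boost, certificate B^2 = 81/16. The invariant at work: B^2 = 81/16 is unchanged by conjugation, hence its sign classifies the subgroup whatever basis B is written in.


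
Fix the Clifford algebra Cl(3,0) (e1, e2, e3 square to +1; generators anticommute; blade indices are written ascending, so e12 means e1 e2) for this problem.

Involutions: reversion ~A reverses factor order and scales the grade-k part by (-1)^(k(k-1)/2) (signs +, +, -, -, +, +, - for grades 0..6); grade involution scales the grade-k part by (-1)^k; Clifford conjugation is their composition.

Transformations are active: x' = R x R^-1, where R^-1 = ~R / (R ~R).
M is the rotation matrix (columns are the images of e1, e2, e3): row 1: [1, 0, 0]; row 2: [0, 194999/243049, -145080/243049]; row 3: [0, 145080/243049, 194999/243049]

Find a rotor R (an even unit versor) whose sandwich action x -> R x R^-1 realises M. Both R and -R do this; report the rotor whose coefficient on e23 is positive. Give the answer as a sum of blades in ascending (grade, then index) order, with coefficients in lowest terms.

Method: write R = a + b12*e12 + b13*e13 + b23*e23 with a^2 + b12^2 + b13^2 + b23^2 = 1 (so R^-1 = ~R). Expanding the columns R e_j ~R gives tr M = 4a^2 - 1 and, from the antisymmetric part, M21 - M12 = -4a*b12, M13 - M31 = 4a*b13, M32 - M23 = -4a*b23.
Here tr M = 633047/243049, so a^2 = (1 + tr M)/4 = 219024/243049 and a = ±468/493. Taking a = 468/493: M21 - M12 = 0, M13 - M31 = 0, M32 - M23 = 290160/243049, giving b12 = 0, b13 = 0, b23 = -155/493, i.e. R = 468/493 - 155/493*e23.
Its e23 coefficient is negative, so report the other preimage -R.
Answer: -468/493 + 155/493*e23. Key observation: the double cover Spin(3) -> SO(3) sends R and -R to the same matrix (trace 633047/243049 here), so the stated sign of the e23 coefficient is what selects one sheet.


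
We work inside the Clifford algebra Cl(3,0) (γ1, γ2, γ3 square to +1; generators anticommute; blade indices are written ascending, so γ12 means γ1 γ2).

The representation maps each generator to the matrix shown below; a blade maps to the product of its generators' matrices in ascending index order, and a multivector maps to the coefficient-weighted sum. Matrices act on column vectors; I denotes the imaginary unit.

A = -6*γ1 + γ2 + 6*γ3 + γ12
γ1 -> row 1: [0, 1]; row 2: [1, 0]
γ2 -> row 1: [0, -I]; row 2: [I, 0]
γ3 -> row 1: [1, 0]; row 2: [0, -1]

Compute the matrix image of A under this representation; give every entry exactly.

Bivector images (products of the table entries): rho(γ12) = rho(γ1)rho(γ2) = row 1: [I, 0]; row 2: [0, -I].
M = (-6)*rho(γ1) + (1)*rho(γ2) + (6)*rho(γ3) + (1)*rho(γ12), summed entrywise:
Answer: row 1: [6 + I, -6 - I]; row 2: [-6 + I, -6 - I]


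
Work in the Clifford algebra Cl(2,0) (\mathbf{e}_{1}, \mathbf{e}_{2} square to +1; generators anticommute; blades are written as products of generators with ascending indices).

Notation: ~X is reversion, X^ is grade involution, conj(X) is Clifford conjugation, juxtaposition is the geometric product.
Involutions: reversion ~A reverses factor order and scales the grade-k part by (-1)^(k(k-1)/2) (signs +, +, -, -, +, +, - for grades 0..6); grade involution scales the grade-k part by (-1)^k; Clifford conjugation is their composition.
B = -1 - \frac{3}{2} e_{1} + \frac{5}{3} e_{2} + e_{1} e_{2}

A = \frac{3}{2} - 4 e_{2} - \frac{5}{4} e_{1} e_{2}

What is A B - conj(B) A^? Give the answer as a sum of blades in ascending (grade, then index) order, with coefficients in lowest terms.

first term: -\frac{83}{12} - \frac{1}{3} e_{1} + \frac{37}{8} e_{2} - \frac{13}{4} e_{1} e_{2}
second term: -\frac{113}{12} - \frac{23}{6} e_{1} - \frac{67}{8} e_{2} + \frac{23}{4} e_{1} e_{2}
Answer: \frac{5}{2} + \frac{7}{2} e_{1} + 13 e_{2} - 9 e_{1} e_{2}


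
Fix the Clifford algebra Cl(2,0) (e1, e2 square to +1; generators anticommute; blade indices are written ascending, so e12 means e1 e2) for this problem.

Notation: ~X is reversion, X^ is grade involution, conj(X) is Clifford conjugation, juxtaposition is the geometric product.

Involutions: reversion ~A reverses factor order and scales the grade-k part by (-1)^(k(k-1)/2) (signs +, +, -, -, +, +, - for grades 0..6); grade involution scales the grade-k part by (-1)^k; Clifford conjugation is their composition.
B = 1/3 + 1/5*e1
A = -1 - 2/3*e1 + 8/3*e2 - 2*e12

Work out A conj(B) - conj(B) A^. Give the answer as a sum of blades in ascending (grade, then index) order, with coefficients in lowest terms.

first term: -1/5 - 1/45*e1 + 22/45*e2 - 2/15*e12
second term: -7/15 + 19/45*e1 - 22/45*e2 - 2/15*e12
Answer: 4/15 - 4/9*e1 + 44/45*e2


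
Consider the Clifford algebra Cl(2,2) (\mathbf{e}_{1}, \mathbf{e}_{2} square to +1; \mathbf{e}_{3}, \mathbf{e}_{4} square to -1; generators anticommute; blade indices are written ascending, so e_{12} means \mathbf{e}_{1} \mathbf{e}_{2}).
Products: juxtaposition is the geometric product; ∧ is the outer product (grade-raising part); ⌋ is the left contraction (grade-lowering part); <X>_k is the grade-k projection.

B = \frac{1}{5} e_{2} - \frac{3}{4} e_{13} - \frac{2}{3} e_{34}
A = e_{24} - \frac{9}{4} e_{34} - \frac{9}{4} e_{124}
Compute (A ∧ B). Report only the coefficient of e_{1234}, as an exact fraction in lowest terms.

step 1: -\frac{9}{20} e_{234} + \frac{3}{4} e_{1234}
Answer: \frac{3}{4}


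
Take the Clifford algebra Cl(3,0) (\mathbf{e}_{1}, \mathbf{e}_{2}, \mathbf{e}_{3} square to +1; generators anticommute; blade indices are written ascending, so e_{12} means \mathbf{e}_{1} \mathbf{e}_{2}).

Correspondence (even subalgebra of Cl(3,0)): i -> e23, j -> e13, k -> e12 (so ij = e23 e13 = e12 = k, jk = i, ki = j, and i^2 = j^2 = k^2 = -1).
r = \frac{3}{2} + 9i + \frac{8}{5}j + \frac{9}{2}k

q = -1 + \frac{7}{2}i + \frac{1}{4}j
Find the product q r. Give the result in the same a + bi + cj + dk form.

In blades: q = -1 + \frac{1}{4} e_{13} + \frac{7}{2} e_{23}, r = \frac{3}{2} + \frac{9}{2} e_{12} + \frac{8}{5} e_{13} + 9 e_{23}.
Distribute q over r term by term (generator squares from the signature, products reordered to ascending indices): (-1)*r = -\frac{3}{2} - \frac{9}{2} e_{12} - \frac{8}{5} e_{13} - 9 e_{23}; (\frac{1}{4} e_{13})*r = -\frac{2}{5} - \frac{9}{4} e_{12} + \frac{3}{8} e_{13} + \frac{9}{8} e_{23}; (\frac{7}{2} e_{23})*r = -\frac{63}{2} + \frac{28}{5} e_{12} - \frac{63}{4} e_{13} + \frac{21}{4} e_{23}.
Sum: -\frac{167}{5} - \frac{23}{20} e_{12} - \frac{679}{40} e_{13} - \frac{21}{8} e_{23}; translating back through the correspondence:
Answer: -\frac{167}{5} - \frac{21}{8}i - \frac{679}{40}j - \frac{23}{20}k


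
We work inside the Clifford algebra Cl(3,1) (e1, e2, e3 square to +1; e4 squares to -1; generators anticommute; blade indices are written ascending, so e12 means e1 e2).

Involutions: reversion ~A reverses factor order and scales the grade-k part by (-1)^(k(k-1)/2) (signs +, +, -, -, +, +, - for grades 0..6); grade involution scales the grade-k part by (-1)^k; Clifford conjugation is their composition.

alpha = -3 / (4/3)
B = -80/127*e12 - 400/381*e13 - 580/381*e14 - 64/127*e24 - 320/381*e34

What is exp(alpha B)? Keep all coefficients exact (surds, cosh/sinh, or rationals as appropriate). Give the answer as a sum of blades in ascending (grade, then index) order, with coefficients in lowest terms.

B^2 term by term: the squares give (-80/127)^2*(e12)^2 + (-400/381)^2*(e13)^2 + (-580/381)^2*(e14)^2 + (-64/127)^2*(e24)^2 + (-320/381)^2*(e34)^2 = 6400/16129*(-1) + 160000/145161*(-1) + 336400/145161*(+1) + 4096/16129*(+1) + 102400/145161*(+1) = 16/9 (each basis 2-blade squares to minus the product of its generators' squares); cross terms between blades sharing an index anticommute and cancel; the commuting (index-disjoint) pairs give grade-4 terms 2*c*c'*(blade product), which cancel blade by blade — e1234: 51200/48387 - 51200/48387 = 0 — confirming B is simple. So B^2 = 16/9.
B^2 = 16/9 — B^2 > 0, so the exponential closes hyperbolically: l = 4/3, alpha*l = -3, so exp(alpha B) = cosh(-3) + (sinh(-3)/(4/3))*B = cosh(3) + (-3*sinh(3)/4)*B.
Answer: cosh(3) + 60*sinh(3)/127*e12 + 100*sinh(3)/127*e13 + 145*sinh(3)/127*e14 + 48*sinh(3)/127*e24 + 80*sinh(3)/127*e34


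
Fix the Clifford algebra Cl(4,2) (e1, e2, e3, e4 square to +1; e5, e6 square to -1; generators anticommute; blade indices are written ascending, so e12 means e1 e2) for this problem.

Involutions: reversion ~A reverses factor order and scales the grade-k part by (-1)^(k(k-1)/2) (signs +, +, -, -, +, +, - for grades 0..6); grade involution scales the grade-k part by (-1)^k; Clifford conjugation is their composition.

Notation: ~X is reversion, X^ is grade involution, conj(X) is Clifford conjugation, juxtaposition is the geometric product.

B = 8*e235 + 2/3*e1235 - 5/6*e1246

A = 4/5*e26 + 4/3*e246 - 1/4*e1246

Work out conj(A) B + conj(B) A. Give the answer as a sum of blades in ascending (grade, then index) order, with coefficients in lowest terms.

first term: -5/24 + 10/9*e1 - 2/3*e14 + 32/5*e356 + 8/15*e1356 - 65/6*e3456 + 26/9*e13456
second term: -5/24 - 10/9*e1 + 2/3*e14 + 32/5*e356 + 8/15*e1356 - 65/6*e3456 - 26/9*e13456
Answer: -5/12 + 64/5*e356 + 16/15*e1356 - 65/3*e3456


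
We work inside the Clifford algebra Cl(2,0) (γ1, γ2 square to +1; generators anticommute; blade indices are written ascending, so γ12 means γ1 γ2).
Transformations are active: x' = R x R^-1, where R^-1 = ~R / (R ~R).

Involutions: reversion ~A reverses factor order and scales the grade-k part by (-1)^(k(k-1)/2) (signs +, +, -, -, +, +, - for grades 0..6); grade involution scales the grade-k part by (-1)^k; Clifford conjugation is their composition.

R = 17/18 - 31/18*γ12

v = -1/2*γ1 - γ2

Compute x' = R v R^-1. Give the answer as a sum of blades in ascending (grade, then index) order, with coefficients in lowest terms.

~R = 17/18 + 31/18*γ12, and R ~R = 625/162, so R^-1 = ~R / (625/162).
R v = 5/4*γ1 - 65/36*γ2
Answer: 139/125*γ1 + 29/250*γ2
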